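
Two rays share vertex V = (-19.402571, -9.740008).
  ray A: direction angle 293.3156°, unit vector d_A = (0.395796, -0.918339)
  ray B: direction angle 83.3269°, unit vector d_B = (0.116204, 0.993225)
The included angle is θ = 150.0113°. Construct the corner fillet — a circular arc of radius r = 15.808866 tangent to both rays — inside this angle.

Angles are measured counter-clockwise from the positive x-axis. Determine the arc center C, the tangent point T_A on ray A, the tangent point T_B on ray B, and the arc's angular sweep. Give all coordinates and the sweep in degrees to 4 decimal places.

bisector direction at 8.3213° = (0.989472,0.144723)
center distance |VC| = r/sin(θ/2) = 15.808866/sin(75.0057°) = 16.366110
C = V + |VC|·bis = (-3.2088,-7.3715)
T_A = V + ((C−V)·d_A)·d_A = V + 4.2343·d_A = (-17.7267,-13.6285)
T_B = V + ((C−V)·d_B)·d_B = V + 4.2343·d_B = (-18.9105,-5.5344)
sweep = 180° − θ = 29.9887°

center=(-3.2088,-7.3715) T_A=(-17.7267,-13.6285) T_B=(-18.9105,-5.5344) sweep=29.9887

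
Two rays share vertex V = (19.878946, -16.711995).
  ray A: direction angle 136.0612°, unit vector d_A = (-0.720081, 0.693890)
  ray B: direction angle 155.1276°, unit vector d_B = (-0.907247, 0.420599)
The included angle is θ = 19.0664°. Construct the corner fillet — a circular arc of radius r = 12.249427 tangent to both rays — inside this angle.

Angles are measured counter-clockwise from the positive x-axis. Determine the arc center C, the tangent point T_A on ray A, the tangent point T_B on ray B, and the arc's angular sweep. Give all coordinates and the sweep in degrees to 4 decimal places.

bisector direction at 145.5944° = (-0.825058,0.565048)
center distance |VC| = r/sin(θ/2) = 12.249427/sin(9.5332°) = 73.961448
C = V + |VC|·bis = (-41.1436,25.0797)
T_A = V + ((C−V)·d_A)·d_A = V + 72.9400·d_A = (-32.6438,33.9003)
T_B = V + ((C−V)·d_B)·d_B = V + 72.9400·d_B = (-46.2957,13.9665)
sweep = 180° − θ = 160.9336°

center=(-41.1436,25.0797) T_A=(-32.6438,33.9003) T_B=(-46.2957,13.9665) sweep=160.9336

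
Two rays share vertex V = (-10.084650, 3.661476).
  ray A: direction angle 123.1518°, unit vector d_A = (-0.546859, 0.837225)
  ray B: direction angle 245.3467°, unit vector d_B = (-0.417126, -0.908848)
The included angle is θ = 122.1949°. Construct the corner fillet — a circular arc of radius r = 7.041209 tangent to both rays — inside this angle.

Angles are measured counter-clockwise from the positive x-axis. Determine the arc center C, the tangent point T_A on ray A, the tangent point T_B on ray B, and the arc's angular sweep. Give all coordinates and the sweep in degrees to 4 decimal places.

bisector direction at 184.2492° = (-0.997251,-0.074095)
center distance |VC| = r/sin(θ/2) = 7.041209/sin(61.0975°) = 8.043024
C = V + |VC|·bis = (-18.1056,3.0655)
T_A = V + ((C−V)·d_A)·d_A = V + 3.8874·d_A = (-12.2105,6.9161)
T_B = V + ((C−V)·d_B)·d_B = V + 3.8874·d_B = (-11.7062,0.1285)
sweep = 180° − θ = 57.8051°

center=(-18.1056,3.0655) T_A=(-12.2105,6.9161) T_B=(-11.7062,0.1285) sweep=57.8051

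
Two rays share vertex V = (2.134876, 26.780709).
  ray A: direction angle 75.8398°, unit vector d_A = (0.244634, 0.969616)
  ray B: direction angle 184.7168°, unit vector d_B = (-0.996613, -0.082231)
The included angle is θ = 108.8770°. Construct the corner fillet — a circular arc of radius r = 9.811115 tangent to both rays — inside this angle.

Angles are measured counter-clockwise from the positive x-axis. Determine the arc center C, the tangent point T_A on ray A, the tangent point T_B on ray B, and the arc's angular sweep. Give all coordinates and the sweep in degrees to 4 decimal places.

center=(-5.6622,35.9818) T_A=(3.8508,33.5817) T_B=(-4.8555,26.2039) sweep=71.1230

bisector direction at 130.2783° = (-0.646501,0.762913)
center distance |VC| = r/sin(θ/2) = 9.811115/sin(54.4385°) = 12.060497
C = V + |VC|·bis = (-5.6622,35.9818)
T_A = V + ((C−V)·d_A)·d_A = V + 7.0141·d_A = (3.8508,33.5817)
T_B = V + ((C−V)·d_B)·d_B = V + 7.0141·d_B = (-4.8555,26.2039)
sweep = 180° − θ = 71.1230°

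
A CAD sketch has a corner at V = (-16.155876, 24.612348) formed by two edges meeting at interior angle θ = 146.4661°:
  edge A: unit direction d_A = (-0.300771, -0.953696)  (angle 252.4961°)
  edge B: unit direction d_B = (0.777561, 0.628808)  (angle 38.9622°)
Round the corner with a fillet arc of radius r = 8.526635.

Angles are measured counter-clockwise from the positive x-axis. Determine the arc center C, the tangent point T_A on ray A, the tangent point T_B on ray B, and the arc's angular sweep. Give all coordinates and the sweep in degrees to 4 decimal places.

bisector direction at 325.7292° = (0.826385,-0.563106)
center distance |VC| = r/sin(θ/2) = 8.526635/sin(73.2331°) = 8.905231
C = V + |VC|·bis = (-8.7967,19.5978)
T_A = V + ((C−V)·d_A)·d_A = V + 2.5690·d_A = (-16.9285,22.1623)
T_B = V + ((C−V)·d_B)·d_B = V + 2.5690·d_B = (-14.1583,26.2277)
sweep = 180° − θ = 33.5339°

center=(-8.7967,19.5978) T_A=(-16.9285,22.1623) T_B=(-14.1583,26.2277) sweep=33.5339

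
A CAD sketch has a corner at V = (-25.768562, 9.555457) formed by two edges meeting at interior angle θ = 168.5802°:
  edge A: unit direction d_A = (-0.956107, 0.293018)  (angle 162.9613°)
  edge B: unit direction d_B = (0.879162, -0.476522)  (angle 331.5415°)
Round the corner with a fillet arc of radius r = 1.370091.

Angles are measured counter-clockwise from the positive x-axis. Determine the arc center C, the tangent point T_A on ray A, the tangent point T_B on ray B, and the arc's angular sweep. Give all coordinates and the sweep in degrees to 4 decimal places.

bisector direction at 247.2514° = (-0.386688,-0.922210)
center distance |VC| = r/sin(θ/2) = 1.370091/sin(84.2901°) = 1.376923
C = V + |VC|·bis = (-26.3010,8.2856)
T_A = V + ((C−V)·d_A)·d_A = V + 0.1370·d_A = (-25.8995,9.5956)
T_B = V + ((C−V)·d_B)·d_B = V + 0.1370·d_B = (-25.6481,9.4902)
sweep = 180° − θ = 11.4198°

center=(-26.3010,8.2856) T_A=(-25.8995,9.5956) T_B=(-25.6481,9.4902) sweep=11.4198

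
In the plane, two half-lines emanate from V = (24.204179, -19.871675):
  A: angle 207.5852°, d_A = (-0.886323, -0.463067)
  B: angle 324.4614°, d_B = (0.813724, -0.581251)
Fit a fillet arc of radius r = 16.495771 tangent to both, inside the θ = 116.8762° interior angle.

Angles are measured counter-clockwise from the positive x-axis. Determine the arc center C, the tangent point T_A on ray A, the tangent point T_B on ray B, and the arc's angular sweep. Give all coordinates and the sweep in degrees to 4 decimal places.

bisector direction at 266.0233° = (-0.069351,-0.997592)
center distance |VC| = r/sin(θ/2) = 16.495771/sin(58.4381°) = 19.359525
C = V + |VC|·bis = (22.8616,-39.1846)
T_A = V + ((C−V)·d_A)·d_A = V + 10.1332·d_A = (15.2229,-24.5640)
T_B = V + ((C−V)·d_B)·d_B = V + 10.1332·d_B = (32.4498,-25.7616)
sweep = 180° − θ = 63.1238°

center=(22.8616,-39.1846) T_A=(15.2229,-24.5640) T_B=(32.4498,-25.7616) sweep=63.1238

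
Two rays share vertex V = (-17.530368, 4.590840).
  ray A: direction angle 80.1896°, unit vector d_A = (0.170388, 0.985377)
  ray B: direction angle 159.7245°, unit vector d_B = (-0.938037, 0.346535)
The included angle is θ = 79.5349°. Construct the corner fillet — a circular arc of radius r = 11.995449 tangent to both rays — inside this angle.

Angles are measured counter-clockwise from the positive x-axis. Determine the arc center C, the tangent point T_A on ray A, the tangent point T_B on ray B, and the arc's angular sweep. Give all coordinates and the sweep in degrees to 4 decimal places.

center=(-26.8944,20.8380) T_A=(-15.0744,18.7941) T_B=(-31.0513,9.5858) sweep=100.4651

bisector direction at 119.9571° = (-0.499351,0.866400)
center distance |VC| = r/sin(θ/2) = 11.995449/sin(39.7674°) = 18.752467
C = V + |VC|·bis = (-26.8944,20.8380)
T_A = V + ((C−V)·d_A)·d_A = V + 14.4140·d_A = (-15.0744,18.7941)
T_B = V + ((C−V)·d_B)·d_B = V + 14.4140·d_B = (-31.0513,9.5858)
sweep = 180° − θ = 100.4651°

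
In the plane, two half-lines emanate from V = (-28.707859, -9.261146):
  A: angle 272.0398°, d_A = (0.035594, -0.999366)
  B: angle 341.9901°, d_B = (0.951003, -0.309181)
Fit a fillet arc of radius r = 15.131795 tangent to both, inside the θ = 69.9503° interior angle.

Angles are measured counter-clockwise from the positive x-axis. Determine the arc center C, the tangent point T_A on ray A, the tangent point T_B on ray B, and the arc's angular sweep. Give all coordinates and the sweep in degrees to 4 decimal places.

bisector direction at 307.0149° = (0.602023,-0.798478)
center distance |VC| = r/sin(θ/2) = 15.131795/sin(34.9751°) = 26.397833
C = V + |VC|·bis = (-12.8157,-30.3392)
T_A = V + ((C−V)·d_A)·d_A = V + 21.6304·d_A = (-27.9380,-30.8778)
T_B = V + ((C−V)·d_B)·d_B = V + 21.6304·d_B = (-8.1373,-15.9489)
sweep = 180° − θ = 110.0497°

center=(-12.8157,-30.3392) T_A=(-27.9380,-30.8778) T_B=(-8.1373,-15.9489) sweep=110.0497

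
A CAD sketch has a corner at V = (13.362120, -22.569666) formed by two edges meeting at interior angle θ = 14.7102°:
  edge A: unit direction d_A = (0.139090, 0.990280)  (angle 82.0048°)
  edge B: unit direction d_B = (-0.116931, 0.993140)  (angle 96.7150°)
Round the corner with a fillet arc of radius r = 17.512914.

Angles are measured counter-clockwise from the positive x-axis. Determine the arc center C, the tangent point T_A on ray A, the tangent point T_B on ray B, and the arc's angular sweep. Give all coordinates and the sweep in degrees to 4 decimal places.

bisector direction at 89.3599° = (0.011172,0.999938)
center distance |VC| = r/sin(θ/2) = 17.512914/sin(7.3551°) = 136.799942
C = V + |VC|·bis = (14.8904,114.2217)
T_A = V + ((C−V)·d_A)·d_A = V + 135.6743·d_A = (32.2331,111.7859)
T_B = V + ((C−V)·d_B)·d_B = V + 135.6743·d_B = (-2.5024,112.1739)
sweep = 180° − θ = 165.2898°

center=(14.8904,114.2217) T_A=(32.2331,111.7859) T_B=(-2.5024,112.1739) sweep=165.2898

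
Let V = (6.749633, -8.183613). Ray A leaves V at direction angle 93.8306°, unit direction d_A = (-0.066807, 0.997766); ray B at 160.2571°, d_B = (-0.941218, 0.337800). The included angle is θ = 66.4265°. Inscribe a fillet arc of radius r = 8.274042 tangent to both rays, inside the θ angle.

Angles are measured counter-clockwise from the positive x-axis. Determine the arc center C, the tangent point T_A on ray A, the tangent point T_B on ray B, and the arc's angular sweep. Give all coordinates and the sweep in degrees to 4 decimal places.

bisector direction at 127.0439° = (-0.602426,0.798175)
center distance |VC| = r/sin(θ/2) = 8.274042/sin(33.2133°) = 15.105323
C = V + |VC|·bis = (-2.3502,3.8731)
T_A = V + ((C−V)·d_A)·d_A = V + 12.6377·d_A = (5.9054,4.4258)
T_B = V + ((C−V)·d_B)·d_B = V + 12.6377·d_B = (-5.1452,-3.9146)
sweep = 180° − θ = 113.5735°

center=(-2.3502,3.8731) T_A=(5.9054,4.4258) T_B=(-5.1452,-3.9146) sweep=113.5735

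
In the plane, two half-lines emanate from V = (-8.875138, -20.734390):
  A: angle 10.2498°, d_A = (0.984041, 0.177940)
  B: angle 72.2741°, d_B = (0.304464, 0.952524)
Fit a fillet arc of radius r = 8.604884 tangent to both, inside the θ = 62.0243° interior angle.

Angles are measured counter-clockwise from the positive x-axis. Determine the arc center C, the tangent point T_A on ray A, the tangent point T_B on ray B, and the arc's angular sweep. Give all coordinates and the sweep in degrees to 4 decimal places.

center=(3.6793,-9.7198) T_A=(5.2105,-18.1873) T_B=(-4.5170,-7.0999) sweep=117.9757

bisector direction at 41.2620° = (0.751702,0.659503)
center distance |VC| = r/sin(θ/2) = 8.604884/sin(31.0121°) = 16.701383
C = V + |VC|·bis = (3.6793,-9.7198)
T_A = V + ((C−V)·d_A)·d_A = V + 14.3141·d_A = (5.2105,-18.1873)
T_B = V + ((C−V)·d_B)·d_B = V + 14.3141·d_B = (-4.5170,-7.0999)
sweep = 180° − θ = 117.9757°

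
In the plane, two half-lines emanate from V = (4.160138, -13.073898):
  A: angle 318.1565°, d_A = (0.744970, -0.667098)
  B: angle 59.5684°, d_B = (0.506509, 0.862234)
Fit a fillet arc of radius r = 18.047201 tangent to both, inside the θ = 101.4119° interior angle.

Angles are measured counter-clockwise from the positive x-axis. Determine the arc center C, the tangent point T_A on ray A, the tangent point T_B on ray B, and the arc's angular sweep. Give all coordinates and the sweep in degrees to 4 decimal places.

bisector direction at 8.8625° = (0.988061,0.154063)
center distance |VC| = r/sin(θ/2) = 18.047201/sin(50.7060°) = 23.319630
C = V + |VC|·bis = (27.2014,-9.4812)
T_A = V + ((C−V)·d_A)·d_A = V + 14.7683·d_A = (15.1621,-22.9258)
T_B = V + ((C−V)·d_B)·d_B = V + 14.7683·d_B = (11.6404,-0.3401)
sweep = 180° − θ = 78.5881°

center=(27.2014,-9.4812) T_A=(15.1621,-22.9258) T_B=(11.6404,-0.3401) sweep=78.5881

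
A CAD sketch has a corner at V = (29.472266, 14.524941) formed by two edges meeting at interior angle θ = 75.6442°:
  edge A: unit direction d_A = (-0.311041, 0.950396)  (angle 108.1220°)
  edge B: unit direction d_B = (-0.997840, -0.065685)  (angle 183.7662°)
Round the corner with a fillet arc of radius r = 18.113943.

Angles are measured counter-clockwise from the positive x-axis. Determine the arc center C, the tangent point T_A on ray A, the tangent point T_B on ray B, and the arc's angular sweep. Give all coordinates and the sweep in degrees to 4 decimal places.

center=(4.9991,31.0671) T_A=(22.2145,36.7013) T_B=(6.1889,12.9923) sweep=104.3558

bisector direction at 145.9441° = (-0.828492,0.560001)
center distance |VC| = r/sin(θ/2) = 18.113943/sin(37.8221°) = 29.539457
C = V + |VC|·bis = (4.9991,31.0671)
T_A = V + ((C−V)·d_A)·d_A = V + 23.3338·d_A = (22.2145,36.7013)
T_B = V + ((C−V)·d_B)·d_B = V + 23.3338·d_B = (6.1889,12.9923)
sweep = 180° − θ = 104.3558°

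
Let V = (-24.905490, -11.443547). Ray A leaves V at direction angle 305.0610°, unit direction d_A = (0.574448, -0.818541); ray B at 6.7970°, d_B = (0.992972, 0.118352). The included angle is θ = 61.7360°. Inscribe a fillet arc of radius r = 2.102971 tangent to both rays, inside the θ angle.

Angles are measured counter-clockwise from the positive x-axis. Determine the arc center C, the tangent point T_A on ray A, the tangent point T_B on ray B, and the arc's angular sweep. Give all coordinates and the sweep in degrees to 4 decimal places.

bisector direction at 335.9290° = (0.913041,-0.407868)
center distance |VC| = r/sin(θ/2) = 2.102971/sin(30.8680°) = 4.098864
C = V + |VC|·bis = (-21.1631,-13.1153)
T_A = V + ((C−V)·d_A)·d_A = V + 3.5183·d_A = (-22.8844,-14.3234)
T_B = V + ((C−V)·d_B)·d_B = V + 3.5183·d_B = (-21.4120,-11.0272)
sweep = 180° − θ = 118.2640°

center=(-21.1631,-13.1153) T_A=(-22.8844,-14.3234) T_B=(-21.4120,-11.0272) sweep=118.2640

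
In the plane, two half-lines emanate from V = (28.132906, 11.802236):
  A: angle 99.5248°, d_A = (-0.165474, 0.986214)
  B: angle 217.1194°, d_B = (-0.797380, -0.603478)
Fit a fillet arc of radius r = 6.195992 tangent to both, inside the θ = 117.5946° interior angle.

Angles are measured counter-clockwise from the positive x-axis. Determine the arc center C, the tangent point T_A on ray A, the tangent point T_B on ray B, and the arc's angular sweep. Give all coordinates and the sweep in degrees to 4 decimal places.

center=(21.4013,14.4780) T_A=(27.5119,15.5033) T_B=(25.1405,9.5375) sweep=62.4054

bisector direction at 158.3221° = (-0.929275,0.369388)
center distance |VC| = r/sin(θ/2) = 6.195992/sin(58.7973°) = 7.243895
C = V + |VC|·bis = (21.4013,14.4780)
T_A = V + ((C−V)·d_A)·d_A = V + 3.7528·d_A = (27.5119,15.5033)
T_B = V + ((C−V)·d_B)·d_B = V + 3.7528·d_B = (25.1405,9.5375)
sweep = 180° − θ = 62.4054°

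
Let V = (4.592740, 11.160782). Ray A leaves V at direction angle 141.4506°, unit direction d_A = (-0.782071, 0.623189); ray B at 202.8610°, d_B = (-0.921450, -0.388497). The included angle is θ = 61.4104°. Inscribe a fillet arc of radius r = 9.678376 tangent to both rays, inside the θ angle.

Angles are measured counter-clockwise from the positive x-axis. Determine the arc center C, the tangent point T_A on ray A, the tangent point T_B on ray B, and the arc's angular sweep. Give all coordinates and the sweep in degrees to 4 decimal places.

center=(-14.1840,13.7476) T_A=(-8.1526,21.3168) T_B=(-10.4240,4.8295) sweep=118.5896

bisector direction at 172.1558° = (-0.990643,0.136480)
center distance |VC| = r/sin(θ/2) = 9.678376/sin(30.7052°) = 18.954130
C = V + |VC|·bis = (-14.1840,13.7476)
T_A = V + ((C−V)·d_A)·d_A = V + 16.2969·d_A = (-8.1526,21.3168)
T_B = V + ((C−V)·d_B)·d_B = V + 16.2969·d_B = (-10.4240,4.8295)
sweep = 180° − θ = 118.5896°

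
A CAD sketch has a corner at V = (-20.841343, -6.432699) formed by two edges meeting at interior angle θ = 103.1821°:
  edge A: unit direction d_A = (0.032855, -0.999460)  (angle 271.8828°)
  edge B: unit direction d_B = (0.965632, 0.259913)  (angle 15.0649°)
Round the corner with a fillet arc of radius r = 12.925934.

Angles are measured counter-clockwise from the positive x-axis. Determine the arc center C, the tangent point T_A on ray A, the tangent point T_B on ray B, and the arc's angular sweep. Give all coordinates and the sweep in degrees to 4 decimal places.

bisector direction at 323.4738° = (0.803585,-0.595190)
center distance |VC| = r/sin(θ/2) = 12.925934/sin(51.5911°) = 16.495652
C = V + |VC|·bis = (-7.5857,-16.2507)
T_A = V + ((C−V)·d_A)·d_A = V + 10.2483·d_A = (-20.5046,-16.6754)
T_B = V + ((C−V)·d_B)·d_B = V + 10.2483·d_B = (-10.9453,-3.7690)
sweep = 180° − θ = 76.8179°

center=(-7.5857,-16.2507) T_A=(-20.5046,-16.6754) T_B=(-10.9453,-3.7690) sweep=76.8179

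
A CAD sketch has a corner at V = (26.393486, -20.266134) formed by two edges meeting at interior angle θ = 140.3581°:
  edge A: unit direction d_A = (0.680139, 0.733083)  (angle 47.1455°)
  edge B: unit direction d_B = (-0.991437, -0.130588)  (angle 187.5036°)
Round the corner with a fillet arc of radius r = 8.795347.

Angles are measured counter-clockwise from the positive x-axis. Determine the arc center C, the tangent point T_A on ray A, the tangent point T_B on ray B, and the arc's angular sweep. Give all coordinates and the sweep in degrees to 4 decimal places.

center=(22.1019,-11.9601) T_A=(28.5496,-17.9421) T_B=(23.2505,-20.6801) sweep=39.6419

bisector direction at 117.3246° = (-0.459030,0.888421)
center distance |VC| = r/sin(θ/2) = 8.795347/sin(70.1791°) = 9.349225
C = V + |VC|·bis = (22.1019,-11.9601)
T_A = V + ((C−V)·d_A)·d_A = V + 3.1702·d_A = (28.5496,-17.9421)
T_B = V + ((C−V)·d_B)·d_B = V + 3.1702·d_B = (23.2505,-20.6801)
sweep = 180° − θ = 39.6419°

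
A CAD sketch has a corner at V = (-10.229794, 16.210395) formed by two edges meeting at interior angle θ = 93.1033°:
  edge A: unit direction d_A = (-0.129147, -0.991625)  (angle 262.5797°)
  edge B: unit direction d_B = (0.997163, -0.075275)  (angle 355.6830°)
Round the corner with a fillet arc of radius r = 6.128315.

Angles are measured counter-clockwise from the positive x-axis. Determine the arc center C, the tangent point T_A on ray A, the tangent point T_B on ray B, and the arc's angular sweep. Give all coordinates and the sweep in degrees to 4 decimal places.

bisector direction at 309.1313° = (0.631100,-0.775701)
center distance |VC| = r/sin(θ/2) = 6.128315/sin(46.5517°) = 8.441268
C = V + |VC|·bis = (-4.9025,9.6625)
T_A = V + ((C−V)·d_A)·d_A = V + 5.8051·d_A = (-10.9795,10.4539)
T_B = V + ((C−V)·d_B)·d_B = V + 5.8051·d_B = (-4.4412,15.7734)
sweep = 180° − θ = 86.8967°

center=(-4.9025,9.6625) T_A=(-10.9795,10.4539) T_B=(-4.4412,15.7734) sweep=86.8967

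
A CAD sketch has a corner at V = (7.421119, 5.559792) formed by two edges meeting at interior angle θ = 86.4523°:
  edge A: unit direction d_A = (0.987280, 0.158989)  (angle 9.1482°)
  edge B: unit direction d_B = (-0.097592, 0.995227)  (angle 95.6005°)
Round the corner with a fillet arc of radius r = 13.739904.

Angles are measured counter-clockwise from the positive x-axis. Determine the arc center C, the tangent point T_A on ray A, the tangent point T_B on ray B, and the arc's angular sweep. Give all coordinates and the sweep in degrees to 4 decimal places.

bisector direction at 52.3743° = (0.610500,0.792016)
center distance |VC| = r/sin(θ/2) = 13.739904/sin(43.2261°) = 20.061776
C = V + |VC|·bis = (19.6688,21.4490)
T_A = V + ((C−V)·d_A)·d_A = V + 14.6181·d_A = (21.8533,7.8839)
T_B = V + ((C−V)·d_B)·d_B = V + 14.6181·d_B = (5.9945,20.1081)
sweep = 180° − θ = 93.5477°

center=(19.6688,21.4490) T_A=(21.8533,7.8839) T_B=(5.9945,20.1081) sweep=93.5477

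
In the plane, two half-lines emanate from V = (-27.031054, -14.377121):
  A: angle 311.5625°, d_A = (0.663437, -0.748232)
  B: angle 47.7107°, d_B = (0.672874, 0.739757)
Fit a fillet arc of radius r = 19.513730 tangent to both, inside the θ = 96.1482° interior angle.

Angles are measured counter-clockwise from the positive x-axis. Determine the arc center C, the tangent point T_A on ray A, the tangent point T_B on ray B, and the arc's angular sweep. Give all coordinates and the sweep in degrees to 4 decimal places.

center=(-0.8038,-14.5435) T_A=(-15.4046,-27.4896) T_B=(-15.2392,-1.4132) sweep=83.8518

bisector direction at 359.6366° = (0.999980,-0.006342)
center distance |VC| = r/sin(θ/2) = 19.513730/sin(48.0741°) = 26.227794
C = V + |VC|·bis = (-0.8038,-14.5435)
T_A = V + ((C−V)·d_A)·d_A = V + 17.5246·d_A = (-15.4046,-27.4896)
T_B = V + ((C−V)·d_B)·d_B = V + 17.5246·d_B = (-15.2392,-1.4132)
sweep = 180° − θ = 83.8518°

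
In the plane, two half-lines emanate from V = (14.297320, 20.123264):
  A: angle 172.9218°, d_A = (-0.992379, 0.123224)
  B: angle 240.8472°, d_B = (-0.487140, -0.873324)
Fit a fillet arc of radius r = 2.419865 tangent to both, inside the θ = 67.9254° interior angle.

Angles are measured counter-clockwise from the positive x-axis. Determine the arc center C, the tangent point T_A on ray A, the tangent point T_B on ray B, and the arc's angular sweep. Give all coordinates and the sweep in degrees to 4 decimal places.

center=(10.4339,18.1645) T_A=(10.7321,20.5660) T_B=(12.5472,16.9857) sweep=112.0746

bisector direction at 206.8845° = (-0.891920,-0.452193)
center distance |VC| = r/sin(θ/2) = 2.419865/sin(33.9627°) = 4.331606
C = V + |VC|·bis = (10.4339,18.1645)
T_A = V + ((C−V)·d_A)·d_A = V + 3.5926·d_A = (10.7321,20.5660)
T_B = V + ((C−V)·d_B)·d_B = V + 3.5926·d_B = (12.5472,16.9857)
sweep = 180° − θ = 112.0746°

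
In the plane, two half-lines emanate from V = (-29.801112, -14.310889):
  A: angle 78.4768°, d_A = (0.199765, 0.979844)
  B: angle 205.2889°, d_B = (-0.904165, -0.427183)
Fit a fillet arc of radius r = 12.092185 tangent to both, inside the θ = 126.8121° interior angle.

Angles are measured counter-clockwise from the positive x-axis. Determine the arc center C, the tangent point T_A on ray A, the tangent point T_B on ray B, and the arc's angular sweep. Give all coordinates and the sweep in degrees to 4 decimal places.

bisector direction at 141.8828° = (-0.786750,0.617271)
center distance |VC| = r/sin(θ/2) = 12.092185/sin(63.4061°) = 13.522886
C = V + |VC|·bis = (-40.4402,-5.9636)
T_A = V + ((C−V)·d_A)·d_A = V + 6.0537·d_A = (-28.5918,-8.3792)
T_B = V + ((C−V)·d_B)·d_B = V + 6.0537·d_B = (-35.2747,-16.8969)
sweep = 180° − θ = 53.1879°

center=(-40.4402,-5.9636) T_A=(-28.5918,-8.3792) T_B=(-35.2747,-16.8969) sweep=53.1879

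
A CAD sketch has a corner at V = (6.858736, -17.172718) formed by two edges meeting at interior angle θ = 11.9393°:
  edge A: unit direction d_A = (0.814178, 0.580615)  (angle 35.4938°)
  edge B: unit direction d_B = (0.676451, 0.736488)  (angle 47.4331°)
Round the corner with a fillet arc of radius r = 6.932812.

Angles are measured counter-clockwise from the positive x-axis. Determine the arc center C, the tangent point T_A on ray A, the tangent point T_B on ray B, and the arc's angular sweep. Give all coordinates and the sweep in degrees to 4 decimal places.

center=(56.8127,26.9661) T_A=(60.8380,21.3215) T_B=(51.7068,31.6558) sweep=168.0607

bisector direction at 41.4635° = (0.749378,0.662142)
center distance |VC| = r/sin(θ/2) = 6.932812/sin(5.9696°) = 66.660601
C = V + |VC|·bis = (56.8127,26.9661)
T_A = V + ((C−V)·d_A)·d_A = V + 66.2991·d_A = (60.8380,21.3215)
T_B = V + ((C−V)·d_B)·d_B = V + 66.2991·d_B = (51.7068,31.6558)
sweep = 180° − θ = 168.0607°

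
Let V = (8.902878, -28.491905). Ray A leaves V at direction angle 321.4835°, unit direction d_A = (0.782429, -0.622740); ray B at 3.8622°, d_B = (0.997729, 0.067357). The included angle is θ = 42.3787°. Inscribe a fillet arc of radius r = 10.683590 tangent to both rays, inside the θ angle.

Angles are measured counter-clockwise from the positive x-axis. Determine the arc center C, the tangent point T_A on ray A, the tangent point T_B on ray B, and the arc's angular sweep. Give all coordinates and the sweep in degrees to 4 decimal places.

bisector direction at 342.6728° = (0.954620,-0.297827)
center distance |VC| = r/sin(θ/2) = 10.683590/sin(21.1894°) = 29.557484
C = V + |VC|·bis = (37.1190,-37.2949)
T_A = V + ((C−V)·d_A)·d_A = V + 27.5591·d_A = (30.4659,-45.6541)
T_B = V + ((C−V)·d_B)·d_B = V + 27.5591·d_B = (36.3994,-26.6356)
sweep = 180° − θ = 137.6213°

center=(37.1190,-37.2949) T_A=(30.4659,-45.6541) T_B=(36.3994,-26.6356) sweep=137.6213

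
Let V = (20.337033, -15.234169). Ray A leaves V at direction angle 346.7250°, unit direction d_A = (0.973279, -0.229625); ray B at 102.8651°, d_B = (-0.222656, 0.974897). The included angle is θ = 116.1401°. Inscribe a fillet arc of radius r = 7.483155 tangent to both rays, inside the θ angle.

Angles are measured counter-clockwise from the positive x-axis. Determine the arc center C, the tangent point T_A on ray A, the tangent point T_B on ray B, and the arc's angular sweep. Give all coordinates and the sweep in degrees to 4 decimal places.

bisector direction at 44.7951° = (0.709632,0.704573)
center distance |VC| = r/sin(θ/2) = 7.483155/sin(58.0701°) = 8.817245
C = V + |VC|·bis = (26.5940,-9.0218)
T_A = V + ((C−V)·d_A)·d_A = V + 4.6633·d_A = (24.8757,-16.3050)
T_B = V + ((C−V)·d_B)·d_B = V + 4.6633·d_B = (19.2987,-10.6879)
sweep = 180° − θ = 63.8599°

center=(26.5940,-9.0218) T_A=(24.8757,-16.3050) T_B=(19.2987,-10.6879) sweep=63.8599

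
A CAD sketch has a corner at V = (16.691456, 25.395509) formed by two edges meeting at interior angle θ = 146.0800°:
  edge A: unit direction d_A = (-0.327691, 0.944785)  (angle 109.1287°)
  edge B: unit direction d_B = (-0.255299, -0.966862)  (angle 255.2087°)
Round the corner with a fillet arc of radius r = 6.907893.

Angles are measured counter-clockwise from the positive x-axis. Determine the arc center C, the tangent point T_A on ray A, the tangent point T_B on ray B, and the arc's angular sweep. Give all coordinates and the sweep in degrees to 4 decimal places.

bisector direction at 182.1687° = (-0.999284,-0.037842)
center distance |VC| = r/sin(θ/2) = 6.907893/sin(73.0400°) = 7.221987
C = V + |VC|·bis = (9.4746,25.1222)
T_A = V + ((C−V)·d_A)·d_A = V + 2.1067·d_A = (16.0011,27.3859)
T_B = V + ((C−V)·d_B)·d_B = V + 2.1067·d_B = (16.1536,23.3586)
sweep = 180° − θ = 33.9200°

center=(9.4746,25.1222) T_A=(16.0011,27.3859) T_B=(16.1536,23.3586) sweep=33.9200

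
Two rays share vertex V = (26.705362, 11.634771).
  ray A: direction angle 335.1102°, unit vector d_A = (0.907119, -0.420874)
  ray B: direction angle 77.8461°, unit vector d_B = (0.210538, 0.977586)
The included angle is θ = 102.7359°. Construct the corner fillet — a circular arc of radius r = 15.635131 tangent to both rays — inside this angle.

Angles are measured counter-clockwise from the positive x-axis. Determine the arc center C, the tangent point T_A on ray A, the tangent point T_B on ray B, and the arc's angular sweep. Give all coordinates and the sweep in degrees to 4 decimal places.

bisector direction at 26.4782° = (0.895104,0.445856)
center distance |VC| = r/sin(θ/2) = 15.635131/sin(51.3680°) = 20.014982
C = V + |VC|·bis = (44.6209,20.5586)
T_A = V + ((C−V)·d_A)·d_A = V + 12.4957·d_A = (38.0404,6.3757)
T_B = V + ((C−V)·d_B)·d_B = V + 12.4957·d_B = (29.3362,23.8504)
sweep = 180° − θ = 77.2641°

center=(44.6209,20.5586) T_A=(38.0404,6.3757) T_B=(29.3362,23.8504) sweep=77.2641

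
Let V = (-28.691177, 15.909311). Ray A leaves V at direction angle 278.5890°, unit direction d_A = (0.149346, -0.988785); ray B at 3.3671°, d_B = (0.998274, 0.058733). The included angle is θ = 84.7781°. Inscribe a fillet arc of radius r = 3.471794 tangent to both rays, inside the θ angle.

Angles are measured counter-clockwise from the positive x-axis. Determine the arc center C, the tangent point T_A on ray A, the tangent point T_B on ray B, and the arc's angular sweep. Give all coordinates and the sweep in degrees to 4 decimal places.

center=(-24.6903,12.6669) T_A=(-28.1231,12.1484) T_B=(-24.8942,16.1327) sweep=95.2219

bisector direction at 320.9780° = (0.776905,-0.629618)
center distance |VC| = r/sin(θ/2) = 3.471794/sin(42.3890°) = 5.149798
C = V + |VC|·bis = (-24.6903,12.6669)
T_A = V + ((C−V)·d_A)·d_A = V + 3.8036·d_A = (-28.1231,12.1484)
T_B = V + ((C−V)·d_B)·d_B = V + 3.8036·d_B = (-24.8942,16.1327)
sweep = 180° − θ = 95.2219°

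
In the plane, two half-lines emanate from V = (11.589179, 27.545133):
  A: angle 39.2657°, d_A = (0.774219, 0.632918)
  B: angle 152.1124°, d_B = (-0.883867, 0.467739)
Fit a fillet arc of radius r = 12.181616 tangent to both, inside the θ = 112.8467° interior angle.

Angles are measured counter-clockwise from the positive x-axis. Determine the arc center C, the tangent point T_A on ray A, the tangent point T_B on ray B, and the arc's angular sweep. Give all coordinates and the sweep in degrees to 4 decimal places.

center=(10.1398,42.0943) T_A=(17.8497,32.6631) T_B=(4.4420,31.3274) sweep=67.1533

bisector direction at 95.6890° = (-0.099130,0.995075)
center distance |VC| = r/sin(θ/2) = 12.181616/sin(56.4233°) = 14.621214
C = V + |VC|·bis = (10.1398,42.0943)
T_A = V + ((C−V)·d_A)·d_A = V + 8.0863·d_A = (17.8497,32.6631)
T_B = V + ((C−V)·d_B)·d_B = V + 8.0863·d_B = (4.4420,31.3274)
sweep = 180° − θ = 67.1533°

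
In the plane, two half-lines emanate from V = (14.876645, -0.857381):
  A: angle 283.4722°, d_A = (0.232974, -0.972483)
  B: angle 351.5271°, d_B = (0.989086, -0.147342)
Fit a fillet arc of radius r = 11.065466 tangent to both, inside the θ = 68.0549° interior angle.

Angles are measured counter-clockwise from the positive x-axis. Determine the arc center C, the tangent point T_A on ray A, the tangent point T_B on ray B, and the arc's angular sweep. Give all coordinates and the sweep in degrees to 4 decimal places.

center=(29.4557,-14.2168) T_A=(18.6947,-16.7947) T_B=(31.0861,-3.2721) sweep=111.9451

bisector direction at 317.4996° = (0.737273,-0.675595)
center distance |VC| = r/sin(θ/2) = 11.065466/sin(34.0275°) = 19.774237
C = V + |VC|·bis = (29.4557,-14.2168)
T_A = V + ((C−V)·d_A)·d_A = V + 16.3883·d_A = (18.6947,-16.7947)
T_B = V + ((C−V)·d_B)·d_B = V + 16.3883·d_B = (31.0861,-3.2721)
sweep = 180° − θ = 111.9451°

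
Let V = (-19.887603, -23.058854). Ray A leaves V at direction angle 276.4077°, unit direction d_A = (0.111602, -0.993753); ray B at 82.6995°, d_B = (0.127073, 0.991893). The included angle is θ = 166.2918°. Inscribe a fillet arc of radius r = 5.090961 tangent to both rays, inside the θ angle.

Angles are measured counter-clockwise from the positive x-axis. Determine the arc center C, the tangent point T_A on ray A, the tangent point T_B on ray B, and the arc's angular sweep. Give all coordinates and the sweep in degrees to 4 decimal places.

bisector direction at 359.5536° = (0.999970,-0.007791)
center distance |VC| = r/sin(θ/2) = 5.090961/sin(83.1459°) = 5.127607
C = V + |VC|·bis = (-14.7602,-23.0988)
T_A = V + ((C−V)·d_A)·d_A = V + 0.6119·d_A = (-19.8193,-23.6670)
T_B = V + ((C−V)·d_B)·d_B = V + 0.6119·d_B = (-19.8098,-22.4519)
sweep = 180° − θ = 13.7082°

center=(-14.7602,-23.0988) T_A=(-19.8193,-23.6670) T_B=(-19.8098,-22.4519) sweep=13.7082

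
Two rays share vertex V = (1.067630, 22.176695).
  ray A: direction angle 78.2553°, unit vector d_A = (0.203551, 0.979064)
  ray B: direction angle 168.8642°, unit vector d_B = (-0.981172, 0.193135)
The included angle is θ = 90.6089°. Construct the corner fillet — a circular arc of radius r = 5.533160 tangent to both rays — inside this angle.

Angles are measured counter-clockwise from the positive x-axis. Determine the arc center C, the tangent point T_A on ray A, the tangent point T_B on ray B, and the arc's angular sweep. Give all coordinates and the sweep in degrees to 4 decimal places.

bisector direction at 123.5598° = (-0.552806,0.833310)
center distance |VC| = r/sin(θ/2) = 5.533160/sin(45.3045°) = 7.783819
C = V + |VC|·bis = (-3.2353,28.6630)
T_A = V + ((C−V)·d_A)·d_A = V + 5.4747·d_A = (2.1820,27.5367)
T_B = V + ((C−V)·d_B)·d_B = V + 5.4747·d_B = (-4.3040,23.2340)
sweep = 180° − θ = 89.3911°

center=(-3.2353,28.6630) T_A=(2.1820,27.5367) T_B=(-4.3040,23.2340) sweep=89.3911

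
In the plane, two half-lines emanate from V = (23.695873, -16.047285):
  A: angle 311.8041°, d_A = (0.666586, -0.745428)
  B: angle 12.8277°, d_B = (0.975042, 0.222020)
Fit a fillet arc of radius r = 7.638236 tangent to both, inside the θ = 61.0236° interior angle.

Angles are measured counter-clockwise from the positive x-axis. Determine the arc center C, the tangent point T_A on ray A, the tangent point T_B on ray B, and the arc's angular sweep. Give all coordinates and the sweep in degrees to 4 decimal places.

bisector direction at 342.3159° = (0.952746,-0.303769)
center distance |VC| = r/sin(θ/2) = 7.638236/sin(30.5118°) = 15.044314
C = V + |VC|·bis = (38.0293,-20.6173)
T_A = V + ((C−V)·d_A)·d_A = V + 12.9610·d_A = (32.3355,-25.7088)
T_B = V + ((C−V)·d_B)·d_B = V + 12.9610·d_B = (36.3334,-13.1697)
sweep = 180° − θ = 118.9764°

center=(38.0293,-20.6173) T_A=(32.3355,-25.7088) T_B=(36.3334,-13.1697) sweep=118.9764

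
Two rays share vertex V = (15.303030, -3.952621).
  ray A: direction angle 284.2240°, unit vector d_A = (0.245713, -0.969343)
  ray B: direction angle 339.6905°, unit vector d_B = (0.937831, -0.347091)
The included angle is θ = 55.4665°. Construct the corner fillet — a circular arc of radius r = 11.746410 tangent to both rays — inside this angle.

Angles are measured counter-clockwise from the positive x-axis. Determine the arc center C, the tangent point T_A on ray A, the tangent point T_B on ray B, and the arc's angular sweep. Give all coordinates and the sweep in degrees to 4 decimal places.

center=(32.1791,-22.7235) T_A=(20.7928,-25.6098) T_B=(36.2562,-11.7074) sweep=124.5335

bisector direction at 311.9572° = (0.668576,-0.743644)
center distance |VC| = r/sin(θ/2) = 11.746410/sin(27.7333°) = 25.241784
C = V + |VC|·bis = (32.1791,-22.7235)
T_A = V + ((C−V)·d_A)·d_A = V + 22.3421·d_A = (20.7928,-25.6098)
T_B = V + ((C−V)·d_B)·d_B = V + 22.3421·d_B = (36.2562,-11.7074)
sweep = 180° − θ = 124.5335°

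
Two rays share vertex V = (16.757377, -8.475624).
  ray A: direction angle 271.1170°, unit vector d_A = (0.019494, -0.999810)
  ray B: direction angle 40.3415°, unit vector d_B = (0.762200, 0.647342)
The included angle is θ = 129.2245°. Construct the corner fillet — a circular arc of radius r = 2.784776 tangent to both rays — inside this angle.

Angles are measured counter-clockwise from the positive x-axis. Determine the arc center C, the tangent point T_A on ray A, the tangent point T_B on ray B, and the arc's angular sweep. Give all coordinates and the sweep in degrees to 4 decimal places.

center=(19.5674,-9.7427) T_A=(16.7831,-9.7970) T_B=(17.7647,-7.6201) sweep=50.7755

bisector direction at 335.7293° = (0.911613,-0.411049)
center distance |VC| = r/sin(θ/2) = 2.784776/sin(64.6123°) = 3.082458
C = V + |VC|·bis = (19.5674,-9.7427)
T_A = V + ((C−V)·d_A)·d_A = V + 1.3216·d_A = (16.7831,-9.7970)
T_B = V + ((C−V)·d_B)·d_B = V + 1.3216·d_B = (17.7647,-7.6201)
sweep = 180° − θ = 50.7755°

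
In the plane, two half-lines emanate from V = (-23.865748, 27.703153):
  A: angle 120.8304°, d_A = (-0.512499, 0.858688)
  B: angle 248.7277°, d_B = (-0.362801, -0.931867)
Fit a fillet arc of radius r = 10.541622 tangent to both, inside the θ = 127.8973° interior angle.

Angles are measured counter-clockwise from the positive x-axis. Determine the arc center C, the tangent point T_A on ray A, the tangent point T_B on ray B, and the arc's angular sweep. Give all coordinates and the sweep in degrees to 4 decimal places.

center=(-35.5587,26.7256) T_A=(-26.5068,32.1281) T_B=(-25.7353,22.9011) sweep=52.1027

bisector direction at 184.7790° = (-0.996523,-0.083313)
center distance |VC| = r/sin(θ/2) = 10.541622/sin(63.9487°) = 11.733763
C = V + |VC|·bis = (-35.5587,26.7256)
T_A = V + ((C−V)·d_A)·d_A = V + 5.1532·d_A = (-26.5068,32.1281)
T_B = V + ((C−V)·d_B)·d_B = V + 5.1532·d_B = (-25.7353,22.9011)
sweep = 180° − θ = 52.1027°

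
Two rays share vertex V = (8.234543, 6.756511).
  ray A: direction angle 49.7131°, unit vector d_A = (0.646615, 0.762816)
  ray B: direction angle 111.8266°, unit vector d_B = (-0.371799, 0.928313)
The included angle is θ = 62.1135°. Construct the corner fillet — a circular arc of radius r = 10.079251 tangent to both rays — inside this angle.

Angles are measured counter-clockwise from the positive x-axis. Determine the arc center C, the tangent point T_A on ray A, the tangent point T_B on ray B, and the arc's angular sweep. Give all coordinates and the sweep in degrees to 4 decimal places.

center=(11.3684,26.0413) T_A=(19.0570,19.5239) T_B=(2.0117,22.2938) sweep=117.8865

bisector direction at 80.7699° = (0.160401,0.987052)
center distance |VC| = r/sin(θ/2) = 10.079251/sin(31.0568°) = 19.537717
C = V + |VC|·bis = (11.3684,26.0413)
T_A = V + ((C−V)·d_A)·d_A = V + 16.7371·d_A = (19.0570,19.5239)
T_B = V + ((C−V)·d_B)·d_B = V + 16.7371·d_B = (2.0117,22.2938)
sweep = 180° − θ = 117.8865°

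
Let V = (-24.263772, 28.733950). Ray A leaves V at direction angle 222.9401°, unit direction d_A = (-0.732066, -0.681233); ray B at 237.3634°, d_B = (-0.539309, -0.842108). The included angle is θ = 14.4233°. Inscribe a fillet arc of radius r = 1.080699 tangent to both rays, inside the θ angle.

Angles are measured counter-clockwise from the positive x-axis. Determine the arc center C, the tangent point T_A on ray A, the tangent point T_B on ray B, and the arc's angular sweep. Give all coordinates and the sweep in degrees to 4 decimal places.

bisector direction at 230.1518° = (-0.640756,-0.767744)
center distance |VC| = r/sin(θ/2) = 1.080699/sin(7.2116°) = 8.608749
C = V + |VC|·bis = (-29.7799,22.1246)
T_A = V + ((C−V)·d_A)·d_A = V + 8.5406·d_A = (-30.5161,22.9158)
T_B = V + ((C−V)·d_B)·d_B = V + 8.5406·d_B = (-28.8698,21.5418)
sweep = 180° − θ = 165.5767°

center=(-29.7799,22.1246) T_A=(-30.5161,22.9158) T_B=(-28.8698,21.5418) sweep=165.5767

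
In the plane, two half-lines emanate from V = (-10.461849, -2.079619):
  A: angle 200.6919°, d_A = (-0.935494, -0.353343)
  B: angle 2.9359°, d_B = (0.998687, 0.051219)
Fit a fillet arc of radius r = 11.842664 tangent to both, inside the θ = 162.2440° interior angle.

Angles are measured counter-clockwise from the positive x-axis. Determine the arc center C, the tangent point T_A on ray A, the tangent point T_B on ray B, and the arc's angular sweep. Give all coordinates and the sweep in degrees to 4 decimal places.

center=(-8.0079,-13.8120) T_A=(-12.1924,-2.7333) T_B=(-8.6144,-1.9849) sweep=17.7560

bisector direction at 281.8139° = (0.204734,-0.978818)
center distance |VC| = r/sin(θ/2) = 11.842664/sin(81.1220°) = 11.986269
C = V + |VC|·bis = (-8.0079,-13.8120)
T_A = V + ((C−V)·d_A)·d_A = V + 1.8499·d_A = (-12.1924,-2.7333)
T_B = V + ((C−V)·d_B)·d_B = V + 1.8499·d_B = (-8.6144,-1.9849)
sweep = 180° − θ = 17.7560°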